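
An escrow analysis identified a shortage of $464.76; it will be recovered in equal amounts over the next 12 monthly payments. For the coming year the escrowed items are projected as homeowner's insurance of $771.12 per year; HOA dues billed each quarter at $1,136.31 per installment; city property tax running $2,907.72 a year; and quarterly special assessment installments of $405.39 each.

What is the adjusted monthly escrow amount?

Homeowner's insurance — $771.12/yr
HOA dues — $1,136.31 × 4 = $4,545.24/yr
City property tax — $2,907.72/yr
Special assessment — $405.39 × 4 = $1,621.56/yr
Combined annual = $771.12 + $4,545.24 + $2,907.72 + $1,621.56 = $9,845.64
Monthly = $9,845.64 ÷ 12 = $820.47
Monthly shortage recovery: $464.76 / 12 = $38.73
Adjusted monthly = $820.47 + $38.73 = $859.20

$859.20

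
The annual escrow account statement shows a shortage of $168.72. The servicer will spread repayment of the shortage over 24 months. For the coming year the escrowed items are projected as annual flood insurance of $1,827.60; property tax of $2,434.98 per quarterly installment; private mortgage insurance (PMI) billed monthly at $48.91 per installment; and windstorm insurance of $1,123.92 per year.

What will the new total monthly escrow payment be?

Flood insurance: $1,827.60/yr
Property tax: $2,434.98 × 4 = $9,739.92/yr
Private mortgage insurance (PMI): $48.91 × 12 = $586.92/yr
Windstorm insurance: $1,123.92/yr
Total annual escrow = $1,827.60 + $9,739.92 + $586.92 + $1,123.92 = $13,278.36
Per month = $13,278.36 ÷ 12 = $1,106.53
Monthly shortage recovery: $168.72 ÷ 24 = $7.03
Adjusted monthly = $1,106.53 + $7.03 = $1,113.56

$1,113.56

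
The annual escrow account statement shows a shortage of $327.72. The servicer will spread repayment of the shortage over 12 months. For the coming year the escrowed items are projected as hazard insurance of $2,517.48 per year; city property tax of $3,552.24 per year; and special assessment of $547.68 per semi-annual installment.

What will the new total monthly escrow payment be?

$624.40

Hazard insurance: $2,517.48 annually
City property tax: $3,552.24 annually
Special assessment: $547.68 × 2 = $1,095.36 annually
Total per year = $2,517.48 + $3,552.24 + $1,095.36 = $7,165.08
Monthly = $7,165.08 ÷ 12 = $597.09
Shortage per month = $327.72 ÷ 12 = $27.31
New monthly escrow = $597.09 + $27.31 = $624.40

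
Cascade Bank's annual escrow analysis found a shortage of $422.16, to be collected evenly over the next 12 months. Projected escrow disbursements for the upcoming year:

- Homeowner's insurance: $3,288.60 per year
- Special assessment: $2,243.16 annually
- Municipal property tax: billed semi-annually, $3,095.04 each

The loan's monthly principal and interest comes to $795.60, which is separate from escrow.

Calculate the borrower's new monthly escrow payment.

$1,012.00

Homeowner's insurance = $3,288.60
Special assessment = $2,243.16
Municipal property tax = $3,095.04 × 2 = $6,190.08
Combined annual = $3,288.60 + $2,243.16 + $6,190.08 = $11,721.84
Per month = $11,721.84 / 12 = $976.82
Shortage spread = $422.16 / 12 = $35.18/mo
New monthly escrow = $976.82 + $35.18 = $1,012.00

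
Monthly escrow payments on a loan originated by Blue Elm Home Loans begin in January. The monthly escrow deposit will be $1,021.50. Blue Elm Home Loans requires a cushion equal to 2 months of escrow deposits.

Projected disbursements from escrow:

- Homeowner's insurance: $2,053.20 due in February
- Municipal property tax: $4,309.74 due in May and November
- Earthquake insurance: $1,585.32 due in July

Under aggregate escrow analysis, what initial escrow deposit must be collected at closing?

Cushion = 2 × $1,021.50 = $2,043.00
Trial balance (start $0, +$1,021.50 each month, − disbursements):
  Jan: +$1,021.50 → $1,021.50
  Feb: +$1,021.50 − $2,053.20 → -$10.20
  Mar: +$1,021.50 → $1,011.30
  Apr: +$1,021.50 → $2,032.80
  May: +$1,021.50 − $4,309.74 → -$1,255.44
  Jun: +$1,021.50 → -$233.94
  Jul: +$1,021.50 − $1,585.32 → -$797.76
  Aug: +$1,021.50 → $223.74
  Sep: +$1,021.50 → $1,245.24
  Oct: +$1,021.50 → $2,266.74
  Nov: +$1,021.50 − $4,309.74 → -$1,021.50
  Dec: +$1,021.50 → $0.00
Lowest trial balance = -$1,255.44 (May)
Initial deposit = cushion − low point = $2,043.00 − (-$1,255.44) = $3,298.44

$3,298.44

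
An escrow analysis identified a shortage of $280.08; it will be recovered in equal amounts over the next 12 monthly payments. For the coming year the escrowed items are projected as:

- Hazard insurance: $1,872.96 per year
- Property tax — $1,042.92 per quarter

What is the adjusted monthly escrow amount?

$527.06

Hazard insurance — $1,872.96/yr
Property tax — $1,042.92 × 4 = $4,171.68/yr
Total per year = $6,044.64
Monthly = $6,044.64 / 12 = $503.72
Monthly shortage recovery: $280.08 ÷ 12 = $23.34
New monthly escrow = $503.72 + $23.34 = $527.06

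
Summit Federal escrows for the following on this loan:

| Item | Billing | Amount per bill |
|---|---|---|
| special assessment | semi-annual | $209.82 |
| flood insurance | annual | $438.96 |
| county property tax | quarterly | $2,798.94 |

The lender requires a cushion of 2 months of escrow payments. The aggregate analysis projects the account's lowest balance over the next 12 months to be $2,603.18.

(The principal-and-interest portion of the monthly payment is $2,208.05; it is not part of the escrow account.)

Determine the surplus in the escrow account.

$594.12

Special assessment — $209.82 × 2 = $419.64 annually
Flood insurance — $438.96 annually
County property tax — $2,798.94 × 4 = $11,195.76 annually
Combined annual = $419.64 + $438.96 + $11,195.76 = $12,054.36
Monthly = $12,054.36 ÷ 12 = $1,004.53
Cushion = 2 × $1,004.53 = $2,009.06
Excess over cushion: $2,603.18 − $2,009.06 = $594.12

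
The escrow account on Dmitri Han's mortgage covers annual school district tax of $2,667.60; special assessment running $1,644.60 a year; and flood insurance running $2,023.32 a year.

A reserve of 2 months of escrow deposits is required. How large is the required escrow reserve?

School district tax = $2,667.60
Special assessment = $1,644.60
Flood insurance = $2,023.32
Total annual escrow = $6,335.52
Per month = $6,335.52 / 12 = $527.96
Cushion = 2 × $527.96 = $1,055.92

$1,055.92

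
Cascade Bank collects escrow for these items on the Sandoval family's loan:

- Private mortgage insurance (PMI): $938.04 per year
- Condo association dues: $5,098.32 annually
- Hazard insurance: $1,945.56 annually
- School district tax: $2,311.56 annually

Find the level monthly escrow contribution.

$857.79

Private mortgage insurance (PMI) — $938.04 per year
Condo association dues — $5,098.32 per year
Hazard insurance — $1,945.56 per year
School district tax — $2,311.56 per year
Total per year = $10,293.48
Per month = $10,293.48 / 12 = $857.79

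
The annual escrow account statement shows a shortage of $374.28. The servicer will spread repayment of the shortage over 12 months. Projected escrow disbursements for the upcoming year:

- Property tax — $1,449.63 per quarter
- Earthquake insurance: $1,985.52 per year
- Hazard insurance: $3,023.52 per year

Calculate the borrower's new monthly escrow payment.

Property tax — $1,449.63 × 4 = $5,798.52 per year
Earthquake insurance — $1,985.52 per year
Hazard insurance — $3,023.52 per year
Yearly total = $10,807.56
Monthly escrow = $10,807.56 ÷ 12 = $900.63
Shortage spread = $374.28 ÷ 12 = $31.19/mo
Adjusted monthly = $900.63 + $31.19 = $931.82

$931.82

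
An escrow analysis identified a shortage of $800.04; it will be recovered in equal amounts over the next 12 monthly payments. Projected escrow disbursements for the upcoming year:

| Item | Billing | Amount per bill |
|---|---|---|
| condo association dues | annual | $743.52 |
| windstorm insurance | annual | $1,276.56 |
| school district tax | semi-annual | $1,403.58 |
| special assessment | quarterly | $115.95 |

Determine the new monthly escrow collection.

Condo association dues: $743.52 per year
Windstorm insurance: $1,276.56 per year
School district tax: $1,403.58 × 2 = $2,807.16 per year
Special assessment: $115.95 × 4 = $463.80 per year
Total per year = $743.52 + $1,276.56 + $2,807.16 + $463.80 = $5,291.04
Base monthly escrow = $5,291.04 / 12 = $440.92
Monthly shortage recovery: $800.04 ÷ 12 = $66.67
Adjusted monthly = $440.92 + $66.67 = $507.59

$507.59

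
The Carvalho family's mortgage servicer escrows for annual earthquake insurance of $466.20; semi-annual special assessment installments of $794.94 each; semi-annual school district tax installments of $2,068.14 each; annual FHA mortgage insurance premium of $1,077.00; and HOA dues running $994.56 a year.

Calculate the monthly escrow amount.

Earthquake insurance — $466.20/yr
Special assessment — $794.94 × 2 = $1,589.88/yr
School district tax — $2,068.14 × 2 = $4,136.28/yr
FHA mortgage insurance premium — $1,077.00/yr
HOA dues — $994.56/yr
Combined annual = $466.20 + $1,589.88 + $4,136.28 + $1,077.00 + $994.56 = $8,263.92
Base monthly escrow = $8,263.92 ÷ 12 = $688.66

$688.66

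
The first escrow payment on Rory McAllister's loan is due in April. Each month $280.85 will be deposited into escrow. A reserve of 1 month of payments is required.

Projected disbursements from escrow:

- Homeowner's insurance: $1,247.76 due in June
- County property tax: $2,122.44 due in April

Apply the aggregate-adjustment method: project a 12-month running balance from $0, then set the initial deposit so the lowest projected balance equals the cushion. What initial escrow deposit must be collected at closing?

$2,808.50

Cushion = 1 × $280.85 = $280.85
Trial balance (start $0, +$280.85 each month, − disbursements):
  Apr: +$280.85 − $2,122.44 → -$1,841.59
  May: +$280.85 → -$1,560.74
  Jun: +$280.85 − $1,247.76 → -$2,527.65
  Jul: +$280.85 → -$2,246.80
  Aug: +$280.85 → -$1,965.95
  Sep: +$280.85 → -$1,685.10
  Oct: +$280.85 → -$1,404.25
  Nov: +$280.85 → -$1,123.40
  Dec: +$280.85 → -$842.55
  Jan: +$280.85 → -$561.70
  Feb: +$280.85 → -$280.85
  Mar: +$280.85 → $0.00
Lowest trial balance = -$2,527.65 (Jun)
Initial deposit = cushion − low point = $280.85 − (-$2,527.65) = $2,808.50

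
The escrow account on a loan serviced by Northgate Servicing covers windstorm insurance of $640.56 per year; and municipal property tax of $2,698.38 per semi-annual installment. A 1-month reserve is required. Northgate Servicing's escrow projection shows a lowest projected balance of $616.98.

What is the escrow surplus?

Windstorm insurance: $640.56
Municipal property tax: $2,698.38 × 2 = $5,396.76
Total annual escrow = $6,037.32
Base monthly escrow = $6,037.32 ÷ 12 = $503.11
Required cushion = 1 × $503.11 = $503.11
Excess over cushion: $616.98 − $503.11 = $113.87

$113.87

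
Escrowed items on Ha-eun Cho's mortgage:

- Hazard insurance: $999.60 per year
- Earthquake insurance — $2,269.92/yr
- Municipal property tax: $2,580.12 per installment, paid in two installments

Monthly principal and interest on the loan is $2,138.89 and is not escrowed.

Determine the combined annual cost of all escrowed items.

$8,429.76

Hazard insurance — $999.60 annually
Earthquake insurance — $2,269.92 annually
Municipal property tax — $2,580.12 × 2 = $5,160.24 annually
Yearly total = $8,429.76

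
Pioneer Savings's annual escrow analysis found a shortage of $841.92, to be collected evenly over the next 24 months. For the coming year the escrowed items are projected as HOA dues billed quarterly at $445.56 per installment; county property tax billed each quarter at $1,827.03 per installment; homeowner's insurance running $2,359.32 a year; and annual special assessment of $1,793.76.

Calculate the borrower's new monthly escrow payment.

$1,138.70

HOA dues = $445.56 × 4 = $1,782.24 per year
County property tax = $1,827.03 × 4 = $7,308.12 per year
Homeowner's insurance = $2,359.32 per year
Special assessment = $1,793.76 per year
Yearly total = $13,243.44
Per month = $13,243.44 / 12 = $1,103.62
Shortage spread = $841.92 / 24 = $35.08/mo
New monthly escrow = $1,103.62 + $35.08 = $1,138.70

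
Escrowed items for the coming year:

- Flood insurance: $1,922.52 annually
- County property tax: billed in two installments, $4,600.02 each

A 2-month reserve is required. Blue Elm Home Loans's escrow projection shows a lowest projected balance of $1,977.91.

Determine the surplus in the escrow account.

$124.15

Flood insurance — $1,922.52
County property tax — $4,600.02 × 2 = $9,200.04
Annual escrow total = $11,122.56
Monthly escrow = $11,122.56 / 12 = $926.88
Required reserve = 2 × $926.88 = $1,853.76
Surplus = $1,977.91 − $1,853.76 = $124.15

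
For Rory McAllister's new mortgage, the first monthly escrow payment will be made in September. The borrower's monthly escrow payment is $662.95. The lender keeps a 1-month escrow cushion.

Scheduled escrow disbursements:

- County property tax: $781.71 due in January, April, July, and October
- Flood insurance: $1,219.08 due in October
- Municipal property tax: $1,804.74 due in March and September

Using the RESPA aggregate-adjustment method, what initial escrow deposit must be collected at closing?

Cushion = 1 × $662.95 = $662.95
Trial balance (start $0, +$662.95 each month, − disbursements):
  Sep: +$662.95 − $1,804.74 → -$1,141.79
  Oct: +$662.95 − $2,000.79 → -$2,479.63
  Nov: +$662.95 → -$1,816.68
  Dec: +$662.95 → -$1,153.73
  Jan: +$662.95 − $781.71 → -$1,272.49
  Feb: +$662.95 → -$609.54
  Mar: +$662.95 − $1,804.74 → -$1,751.33
  Apr: +$662.95 − $781.71 → -$1,870.09
  May: +$662.95 → -$1,207.14
  Jun: +$662.95 → -$544.19
  Jul: +$662.95 − $781.71 → -$662.95
  Aug: +$662.95 → $0.00
Lowest trial balance = -$2,479.63 (Oct)
Initial deposit = cushion − low point = $662.95 − (-$2,479.63) = $3,142.58

$3,142.58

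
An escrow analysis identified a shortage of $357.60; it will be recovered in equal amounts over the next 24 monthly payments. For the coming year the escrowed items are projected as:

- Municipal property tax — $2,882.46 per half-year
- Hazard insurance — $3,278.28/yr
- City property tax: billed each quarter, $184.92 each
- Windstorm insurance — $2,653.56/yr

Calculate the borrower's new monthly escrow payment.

Municipal property tax = $2,882.46 × 2 = $5,764.92
Hazard insurance = $3,278.28
City property tax = $184.92 × 4 = $739.68
Windstorm insurance = $2,653.56
Annual escrow total = $12,436.44
Monthly = $12,436.44 / 12 = $1,036.37
Shortage per month = $357.60 / 24 = $14.90
Adjusted monthly = $1,036.37 + $14.90 = $1,051.27

$1,051.27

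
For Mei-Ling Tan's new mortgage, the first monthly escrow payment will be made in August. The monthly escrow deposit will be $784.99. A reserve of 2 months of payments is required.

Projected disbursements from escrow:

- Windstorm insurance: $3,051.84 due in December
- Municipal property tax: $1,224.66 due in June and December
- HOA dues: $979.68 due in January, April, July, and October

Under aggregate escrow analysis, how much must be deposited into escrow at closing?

$3,095.90

Cushion = 2 × $784.99 = $1,569.98
Trial balance (start $0, +$784.99 each month, − disbursements):
  Aug: +$784.99 → $784.99
  Sep: +$784.99 → $1,569.98
  Oct: +$784.99 − $979.68 → $1,375.29
  Nov: +$784.99 → $2,160.28
  Dec: +$784.99 − $4,276.50 → -$1,331.23
  Jan: +$784.99 − $979.68 → -$1,525.92
  Feb: +$784.99 → -$740.93
  Mar: +$784.99 → $44.06
  Apr: +$784.99 − $979.68 → -$150.63
  May: +$784.99 → $634.36
  Jun: +$784.99 − $1,224.66 → $194.69
  Jul: +$784.99 − $979.68 → $0.00
Lowest trial balance = -$1,525.92 (Jan)
Initial deposit = cushion − low point = $1,569.98 − (-$1,525.92) = $3,095.90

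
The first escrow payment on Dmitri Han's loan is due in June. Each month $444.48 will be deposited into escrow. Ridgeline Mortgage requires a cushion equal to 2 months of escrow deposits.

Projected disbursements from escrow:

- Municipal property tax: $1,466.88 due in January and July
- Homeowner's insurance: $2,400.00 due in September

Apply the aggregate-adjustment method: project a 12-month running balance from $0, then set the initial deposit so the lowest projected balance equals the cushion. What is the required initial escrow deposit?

Cushion = 2 × $444.48 = $888.96
Trial balance (start $0, +$444.48 each month, − disbursements):
  Jun: +$444.48 → $444.48
  Jul: +$444.48 − $1,466.88 → -$577.92
  Aug: +$444.48 → -$133.44
  Sep: +$444.48 − $2,400.00 → -$2,088.96
  Oct: +$444.48 → -$1,644.48
  Nov: +$444.48 → -$1,200.00
  Dec: +$444.48 → -$755.52
  Jan: +$444.48 − $1,466.88 → -$1,777.92
  Feb: +$444.48 → -$1,333.44
  Mar: +$444.48 → -$888.96
  Apr: +$444.48 → -$444.48
  May: +$444.48 → $0.00
Lowest trial balance = -$2,088.96 (Sep)
Initial deposit = cushion − low point = $888.96 − (-$2,088.96) = $2,977.92

$2,977.92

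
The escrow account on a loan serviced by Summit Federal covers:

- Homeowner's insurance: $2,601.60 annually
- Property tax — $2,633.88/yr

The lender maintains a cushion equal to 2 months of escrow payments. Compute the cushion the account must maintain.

Homeowner's insurance — $2,601.60 annually
Property tax — $2,633.88 annually
Total per year = $2,601.60 + $2,633.88 = $5,235.48
Base monthly escrow = $5,235.48 ÷ 12 = $436.29
Required cushion = 2 × $436.29 = $872.58

$872.58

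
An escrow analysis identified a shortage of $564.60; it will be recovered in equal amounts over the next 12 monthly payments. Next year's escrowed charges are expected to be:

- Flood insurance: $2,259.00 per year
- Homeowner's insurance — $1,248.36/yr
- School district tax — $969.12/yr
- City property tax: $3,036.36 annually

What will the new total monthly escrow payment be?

Flood insurance: $2,259.00/yr
Homeowner's insurance: $1,248.36/yr
School district tax: $969.12/yr
City property tax: $3,036.36/yr
Annual escrow total = $7,512.84
Monthly = $7,512.84 ÷ 12 = $626.07
Shortage per month = $564.60 ÷ 12 = $47.05
Adjusted monthly = $626.07 + $47.05 = $673.12

$673.12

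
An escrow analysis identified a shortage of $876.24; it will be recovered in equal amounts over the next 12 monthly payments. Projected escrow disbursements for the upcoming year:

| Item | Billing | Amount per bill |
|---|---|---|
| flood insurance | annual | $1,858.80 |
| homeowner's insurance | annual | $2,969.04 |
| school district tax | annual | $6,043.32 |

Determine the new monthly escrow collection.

$978.95

Flood insurance — $1,858.80/yr
Homeowner's insurance — $2,969.04/yr
School district tax — $6,043.32/yr
Annual escrow total = $10,871.16
Monthly escrow = $10,871.16 / 12 = $905.93
Shortage per month = $876.24 ÷ 12 = $73.02
New monthly escrow = $905.93 + $73.02 = $978.95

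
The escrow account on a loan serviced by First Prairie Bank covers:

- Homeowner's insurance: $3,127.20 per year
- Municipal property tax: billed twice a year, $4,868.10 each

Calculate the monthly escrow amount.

$1,071.95

Homeowner's insurance — $3,127.20/yr
Municipal property tax — $4,868.10 × 2 = $9,736.20/yr
Yearly total = $3,127.20 + $9,736.20 = $12,863.40
Per month = $12,863.40 ÷ 12 = $1,071.95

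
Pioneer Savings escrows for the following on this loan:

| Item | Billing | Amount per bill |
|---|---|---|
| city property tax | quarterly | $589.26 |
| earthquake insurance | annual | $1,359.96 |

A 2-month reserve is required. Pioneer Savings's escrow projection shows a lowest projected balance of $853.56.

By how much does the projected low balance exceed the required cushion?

$234.06

City property tax = $589.26 × 4 = $2,357.04 per year
Earthquake insurance = $1,359.96 per year
Combined annual = $2,357.04 + $1,359.96 = $3,717.00
Base monthly escrow = $3,717.00 ÷ 12 = $309.75
Cushion = 2 × $309.75 = $619.50
Excess over cushion: $853.56 − $619.50 = $234.06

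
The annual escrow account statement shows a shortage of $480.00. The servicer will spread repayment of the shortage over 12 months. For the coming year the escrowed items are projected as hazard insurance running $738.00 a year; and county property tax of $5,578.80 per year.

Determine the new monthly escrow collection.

Hazard insurance — $738.00/yr
County property tax — $5,578.80/yr
Combined annual = $738.00 + $5,578.80 = $6,316.80
Monthly escrow = $6,316.80 / 12 = $526.40
Monthly shortage recovery: $480.00 ÷ 12 = $40.00
Adjusted monthly = $526.40 + $40.00 = $566.40

$566.40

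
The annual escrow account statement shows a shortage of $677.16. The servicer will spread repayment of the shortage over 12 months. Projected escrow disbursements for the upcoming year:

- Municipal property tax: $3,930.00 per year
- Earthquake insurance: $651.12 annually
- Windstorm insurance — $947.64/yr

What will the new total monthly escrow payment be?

Municipal property tax — $3,930.00
Earthquake insurance — $651.12
Windstorm insurance — $947.64
Yearly total = $3,930.00 + $651.12 + $947.64 = $5,528.76
Monthly = $5,528.76 ÷ 12 = $460.73
Shortage spread = $677.16 ÷ 12 = $56.43/mo
Adjusted monthly = $460.73 + $56.43 = $517.16

$517.16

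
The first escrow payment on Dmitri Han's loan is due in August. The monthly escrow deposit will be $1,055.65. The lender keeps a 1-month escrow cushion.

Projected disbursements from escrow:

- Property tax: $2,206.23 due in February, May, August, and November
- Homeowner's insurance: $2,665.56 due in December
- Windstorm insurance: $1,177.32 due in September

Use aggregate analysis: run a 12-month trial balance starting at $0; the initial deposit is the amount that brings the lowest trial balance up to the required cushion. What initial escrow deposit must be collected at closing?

Cushion = 1 × $1,055.65 = $1,055.65
Trial balance (start $0, +$1,055.65 each month, − disbursements):
  Aug: +$1,055.65 − $2,206.23 → -$1,150.58
  Sep: +$1,055.65 − $1,177.32 → -$1,272.25
  Oct: +$1,055.65 → -$216.60
  Nov: +$1,055.65 − $2,206.23 → -$1,367.18
  Dec: +$1,055.65 − $2,665.56 → -$2,977.09
  Jan: +$1,055.65 → -$1,921.44
  Feb: +$1,055.65 − $2,206.23 → -$3,072.02
  Mar: +$1,055.65 → -$2,016.37
  Apr: +$1,055.65 → -$960.72
  May: +$1,055.65 − $2,206.23 → -$2,111.30
  Jun: +$1,055.65 → -$1,055.65
  Jul: +$1,055.65 → $0.00
Lowest trial balance = -$3,072.02 (Feb)
Initial deposit = cushion − low point = $1,055.65 − (-$3,072.02) = $4,127.67

$4,127.67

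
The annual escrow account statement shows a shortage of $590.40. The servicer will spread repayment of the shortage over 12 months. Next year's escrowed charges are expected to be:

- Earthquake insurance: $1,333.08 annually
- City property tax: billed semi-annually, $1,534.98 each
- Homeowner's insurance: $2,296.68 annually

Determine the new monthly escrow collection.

$607.51

Earthquake insurance: $1,333.08 annually
City property tax: $1,534.98 × 2 = $3,069.96 annually
Homeowner's insurance: $2,296.68 annually
Annual escrow total = $1,333.08 + $3,069.96 + $2,296.68 = $6,699.72
Monthly escrow = $6,699.72 / 12 = $558.31
Shortage spread = $590.40 / 12 = $49.20/mo
New monthly escrow = $558.31 + $49.20 = $607.51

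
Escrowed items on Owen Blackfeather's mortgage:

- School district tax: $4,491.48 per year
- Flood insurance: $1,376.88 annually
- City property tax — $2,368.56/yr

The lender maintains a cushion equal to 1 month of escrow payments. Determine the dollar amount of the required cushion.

$686.41

School district tax = $4,491.48 per year
Flood insurance = $1,376.88 per year
City property tax = $2,368.56 per year
Combined annual = $4,491.48 + $1,376.88 + $2,368.56 = $8,236.92
Monthly = $8,236.92 / 12 = $686.41
Cushion = 1 × $686.41 = $686.41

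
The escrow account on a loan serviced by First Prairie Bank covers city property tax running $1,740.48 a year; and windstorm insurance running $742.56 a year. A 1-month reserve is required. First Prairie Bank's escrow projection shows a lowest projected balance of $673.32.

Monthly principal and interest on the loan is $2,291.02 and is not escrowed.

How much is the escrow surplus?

$466.40

City property tax — $1,740.48 per year
Windstorm insurance — $742.56 per year
Yearly total = $1,740.48 + $742.56 = $2,483.04
Base monthly escrow = $2,483.04 / 12 = $206.92
Required reserve = 1 × $206.92 = $206.92
Surplus = $673.32 − $206.92 = $466.40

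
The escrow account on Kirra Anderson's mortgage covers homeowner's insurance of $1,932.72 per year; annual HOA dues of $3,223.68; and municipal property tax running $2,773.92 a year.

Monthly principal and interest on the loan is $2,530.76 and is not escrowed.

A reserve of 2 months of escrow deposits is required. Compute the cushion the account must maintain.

Homeowner's insurance = $1,932.72
HOA dues = $3,223.68
Municipal property tax = $2,773.92
Annual escrow total = $1,932.72 + $3,223.68 + $2,773.92 = $7,930.32
Base monthly escrow = $7,930.32 ÷ 12 = $660.86
Cushion = 2 × $660.86 = $1,321.72

$1,321.72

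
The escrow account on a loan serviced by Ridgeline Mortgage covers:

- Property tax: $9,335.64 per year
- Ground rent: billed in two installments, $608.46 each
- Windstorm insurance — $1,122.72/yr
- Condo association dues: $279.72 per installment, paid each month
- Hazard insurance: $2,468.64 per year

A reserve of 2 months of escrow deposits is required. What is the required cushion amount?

$2,916.76

Property tax: $9,335.64
Ground rent: $608.46 × 2 = $1,216.92
Windstorm insurance: $1,122.72
Condo association dues: $279.72 × 12 = $3,356.64
Hazard insurance: $2,468.64
Total per year = $9,335.64 + $1,216.92 + $1,122.72 + $3,356.64 + $2,468.64 = $17,500.56
Monthly = $17,500.56 ÷ 12 = $1,458.38
Cushion = 2 × $1,458.38 = $2,916.76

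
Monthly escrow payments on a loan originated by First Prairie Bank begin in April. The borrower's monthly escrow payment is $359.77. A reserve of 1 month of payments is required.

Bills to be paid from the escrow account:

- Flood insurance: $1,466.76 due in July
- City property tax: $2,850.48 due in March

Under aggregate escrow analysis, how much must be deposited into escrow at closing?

$387.45

Cushion = 1 × $359.77 = $359.77
Trial balance (start $0, +$359.77 each month, − disbursements):
  Apr: +$359.77 → $359.77
  May: +$359.77 → $719.54
  Jun: +$359.77 → $1,079.31
  Jul: +$359.77 − $1,466.76 → -$27.68
  Aug: +$359.77 → $332.09
  Sep: +$359.77 → $691.86
  Oct: +$359.77 → $1,051.63
  Nov: +$359.77 → $1,411.40
  Dec: +$359.77 → $1,771.17
  Jan: +$359.77 → $2,130.94
  Feb: +$359.77 → $2,490.71
  Mar: +$359.77 − $2,850.48 → $0.00
Lowest trial balance = -$27.68 (Jul)
Initial deposit = cushion − low point = $359.77 − (-$27.68) = $387.45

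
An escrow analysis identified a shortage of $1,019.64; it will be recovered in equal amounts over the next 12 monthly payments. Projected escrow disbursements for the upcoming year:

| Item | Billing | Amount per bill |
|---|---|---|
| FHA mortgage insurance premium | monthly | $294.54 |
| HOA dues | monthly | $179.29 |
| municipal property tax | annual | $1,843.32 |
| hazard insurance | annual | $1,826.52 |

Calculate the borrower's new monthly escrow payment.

FHA mortgage insurance premium = $294.54 × 12 = $3,534.48 per year
HOA dues = $179.29 × 12 = $2,151.48 per year
Municipal property tax = $1,843.32 per year
Hazard insurance = $1,826.52 per year
Yearly total = $3,534.48 + $2,151.48 + $1,843.32 + $1,826.52 = $9,355.80
Base monthly escrow = $9,355.80 ÷ 12 = $779.65
Shortage spread = $1,019.64 ÷ 12 = $84.97/mo
New monthly escrow = $779.65 + $84.97 = $864.62

$864.62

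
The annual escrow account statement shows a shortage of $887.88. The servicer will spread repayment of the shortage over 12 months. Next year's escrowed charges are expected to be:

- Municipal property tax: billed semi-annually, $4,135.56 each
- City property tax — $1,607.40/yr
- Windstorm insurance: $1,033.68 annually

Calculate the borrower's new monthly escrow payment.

Municipal property tax = $4,135.56 × 2 = $8,271.12 annually
City property tax = $1,607.40 annually
Windstorm insurance = $1,033.68 annually
Total annual escrow = $10,912.20
Base monthly escrow = $10,912.20 / 12 = $909.35
Shortage spread = $887.88 / 12 = $73.99/mo
Adjusted monthly = $909.35 + $73.99 = $983.34

$983.34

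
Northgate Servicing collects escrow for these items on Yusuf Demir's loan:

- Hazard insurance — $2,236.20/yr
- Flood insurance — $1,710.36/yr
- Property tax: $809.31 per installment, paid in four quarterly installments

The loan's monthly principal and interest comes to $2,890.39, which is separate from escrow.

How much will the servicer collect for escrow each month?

Hazard insurance: $2,236.20 per year
Flood insurance: $1,710.36 per year
Property tax: $809.31 × 4 = $3,237.24 per year
Total annual escrow = $2,236.20 + $1,710.36 + $3,237.24 = $7,183.80
Monthly escrow = $7,183.80 ÷ 12 = $598.65

$598.65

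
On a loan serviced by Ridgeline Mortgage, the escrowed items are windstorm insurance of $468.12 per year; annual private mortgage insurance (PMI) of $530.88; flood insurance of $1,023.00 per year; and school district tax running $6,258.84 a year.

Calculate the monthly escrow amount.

Windstorm insurance: $468.12 per year
Private mortgage insurance (PMI): $530.88 per year
Flood insurance: $1,023.00 per year
School district tax: $6,258.84 per year
Total per year = $8,280.84
Per month = $8,280.84 ÷ 12 = $690.07

$690.07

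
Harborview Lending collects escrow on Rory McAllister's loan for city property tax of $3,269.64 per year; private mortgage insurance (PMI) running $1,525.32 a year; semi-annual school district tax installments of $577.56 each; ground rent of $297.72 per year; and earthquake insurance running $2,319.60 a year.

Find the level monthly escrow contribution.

City property tax: $3,269.64 per year
Private mortgage insurance (PMI): $1,525.32 per year
School district tax: $577.56 × 2 = $1,155.12 per year
Ground rent: $297.72 per year
Earthquake insurance: $2,319.60 per year
Total annual escrow = $3,269.64 + $1,525.32 + $1,155.12 + $297.72 + $2,319.60 = $8,567.40
Monthly = $8,567.40 ÷ 12 = $713.95

$713.95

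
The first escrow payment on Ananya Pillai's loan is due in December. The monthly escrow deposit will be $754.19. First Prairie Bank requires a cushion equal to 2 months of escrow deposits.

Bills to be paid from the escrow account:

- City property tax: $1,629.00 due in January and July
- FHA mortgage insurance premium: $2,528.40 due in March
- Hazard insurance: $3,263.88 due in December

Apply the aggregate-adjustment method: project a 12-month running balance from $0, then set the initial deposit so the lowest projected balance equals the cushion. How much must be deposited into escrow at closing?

$5,912.90

Cushion = 2 × $754.19 = $1,508.38
Trial balance (start $0, +$754.19 each month, − disbursements):
  Dec: +$754.19 − $3,263.88 → -$2,509.69
  Jan: +$754.19 − $1,629.00 → -$3,384.50
  Feb: +$754.19 → -$2,630.31
  Mar: +$754.19 − $2,528.40 → -$4,404.52
  Apr: +$754.19 → -$3,650.33
  May: +$754.19 → -$2,896.14
  Jun: +$754.19 → -$2,141.95
  Jul: +$754.19 − $1,629.00 → -$3,016.76
  Aug: +$754.19 → -$2,262.57
  Sep: +$754.19 → -$1,508.38
  Oct: +$754.19 → -$754.19
  Nov: +$754.19 → $0.00
Lowest trial balance = -$4,404.52 (Mar)
Initial deposit = cushion − low point = $1,508.38 − (-$4,404.52) = $5,912.90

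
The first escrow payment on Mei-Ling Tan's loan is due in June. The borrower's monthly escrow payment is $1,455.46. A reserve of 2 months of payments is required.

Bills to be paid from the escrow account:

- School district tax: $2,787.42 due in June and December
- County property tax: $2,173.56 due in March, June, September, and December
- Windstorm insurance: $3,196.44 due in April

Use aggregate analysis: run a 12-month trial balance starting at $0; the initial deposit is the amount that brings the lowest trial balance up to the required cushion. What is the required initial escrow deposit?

Cushion = 2 × $1,455.46 = $2,910.92
Trial balance (start $0, +$1,455.46 each month, − disbursements):
  Jun: +$1,455.46 − $4,960.98 → -$3,505.52
  Jul: +$1,455.46 → -$2,050.06
  Aug: +$1,455.46 → -$594.60
  Sep: +$1,455.46 − $2,173.56 → -$1,312.70
  Oct: +$1,455.46 → $142.76
  Nov: +$1,455.46 → $1,598.22
  Dec: +$1,455.46 − $4,960.98 → -$1,907.30
  Jan: +$1,455.46 → -$451.84
  Feb: +$1,455.46 → $1,003.62
  Mar: +$1,455.46 − $2,173.56 → $285.52
  Apr: +$1,455.46 − $3,196.44 → -$1,455.46
  May: +$1,455.46 → $0.00
Lowest trial balance = -$3,505.52 (Jun)
Initial deposit = cushion − low point = $2,910.92 − (-$3,505.52) = $6,416.44

$6,416.44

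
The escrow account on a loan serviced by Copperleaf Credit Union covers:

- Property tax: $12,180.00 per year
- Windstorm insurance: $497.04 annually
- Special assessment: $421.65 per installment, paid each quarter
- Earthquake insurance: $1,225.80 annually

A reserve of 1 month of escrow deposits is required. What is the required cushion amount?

$1,299.12

Property tax — $12,180.00 annually
Windstorm insurance — $497.04 annually
Special assessment — $421.65 × 4 = $1,686.60 annually
Earthquake insurance — $1,225.80 annually
Combined annual = $15,589.44
Monthly = $15,589.44 ÷ 12 = $1,299.12
Required cushion = 1 × $1,299.12 = $1,299.12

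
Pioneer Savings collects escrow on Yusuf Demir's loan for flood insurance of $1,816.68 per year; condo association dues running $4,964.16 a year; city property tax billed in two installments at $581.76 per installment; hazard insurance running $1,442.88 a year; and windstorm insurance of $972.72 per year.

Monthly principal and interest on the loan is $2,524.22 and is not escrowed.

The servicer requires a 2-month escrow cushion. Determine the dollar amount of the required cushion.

Flood insurance: $1,816.68 annually
Condo association dues: $4,964.16 annually
City property tax: $581.76 × 2 = $1,163.52 annually
Hazard insurance: $1,442.88 annually
Windstorm insurance: $972.72 annually
Yearly total = $10,359.96
Monthly escrow = $10,359.96 ÷ 12 = $863.33
Required cushion = 2 × $863.33 = $1,726.66

$1,726.66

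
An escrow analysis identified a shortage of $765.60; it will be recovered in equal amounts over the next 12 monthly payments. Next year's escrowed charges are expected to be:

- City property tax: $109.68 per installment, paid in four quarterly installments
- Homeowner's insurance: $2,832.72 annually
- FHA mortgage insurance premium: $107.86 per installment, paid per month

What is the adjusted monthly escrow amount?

City property tax: $109.68 × 4 = $438.72 annually
Homeowner's insurance: $2,832.72 annually
FHA mortgage insurance premium: $107.86 × 12 = $1,294.32 annually
Total per year = $438.72 + $2,832.72 + $1,294.32 = $4,565.76
Base monthly escrow = $4,565.76 ÷ 12 = $380.48
Shortage spread = $765.60 ÷ 12 = $63.80/mo
New monthly escrow = $380.48 + $63.80 = $444.28

$444.28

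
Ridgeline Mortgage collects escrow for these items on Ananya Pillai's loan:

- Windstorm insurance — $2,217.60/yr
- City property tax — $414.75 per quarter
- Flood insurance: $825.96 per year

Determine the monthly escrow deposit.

Windstorm insurance = $2,217.60 per year
City property tax = $414.75 × 4 = $1,659.00 per year
Flood insurance = $825.96 per year
Combined annual = $4,702.56
Per month = $4,702.56 / 12 = $391.88

$391.88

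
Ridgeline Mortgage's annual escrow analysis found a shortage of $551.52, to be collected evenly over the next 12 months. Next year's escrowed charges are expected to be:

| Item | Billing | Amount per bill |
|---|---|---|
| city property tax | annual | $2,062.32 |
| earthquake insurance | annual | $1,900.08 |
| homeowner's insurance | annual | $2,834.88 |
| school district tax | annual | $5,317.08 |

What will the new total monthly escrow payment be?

City property tax — $2,062.32
Earthquake insurance — $1,900.08
Homeowner's insurance — $2,834.88
School district tax — $5,317.08
Yearly total = $12,114.36
Per month = $12,114.36 ÷ 12 = $1,009.53
Shortage spread = $551.52 / 12 = $45.96/mo
New monthly escrow = $1,009.53 + $45.96 = $1,055.49

$1,055.49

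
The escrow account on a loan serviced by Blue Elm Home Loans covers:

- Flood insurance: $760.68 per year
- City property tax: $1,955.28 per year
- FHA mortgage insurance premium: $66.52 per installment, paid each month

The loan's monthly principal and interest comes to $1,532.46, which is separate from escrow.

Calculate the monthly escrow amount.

Flood insurance = $760.68/yr
City property tax = $1,955.28/yr
FHA mortgage insurance premium = $66.52 × 12 = $798.24/yr
Total per year = $3,514.20
Per month = $3,514.20 ÷ 12 = $292.85

$292.85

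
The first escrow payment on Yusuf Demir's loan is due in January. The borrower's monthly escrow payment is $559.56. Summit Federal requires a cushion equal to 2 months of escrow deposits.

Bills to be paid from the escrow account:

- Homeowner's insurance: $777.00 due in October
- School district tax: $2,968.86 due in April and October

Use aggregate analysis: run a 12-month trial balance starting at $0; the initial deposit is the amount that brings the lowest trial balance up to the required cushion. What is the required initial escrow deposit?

$2,238.24

Cushion = 2 × $559.56 = $1,119.12
Trial balance (start $0, +$559.56 each month, − disbursements):
  Jan: +$559.56 → $559.56
  Feb: +$559.56 → $1,119.12
  Mar: +$559.56 → $1,678.68
  Apr: +$559.56 − $2,968.86 → -$730.62
  May: +$559.56 → -$171.06
  Jun: +$559.56 → $388.50
  Jul: +$559.56 → $948.06
  Aug: +$559.56 → $1,507.62
  Sep: +$559.56 → $2,067.18
  Oct: +$559.56 − $3,745.86 → -$1,119.12
  Nov: +$559.56 → -$559.56
  Dec: +$559.56 → $0.00
Lowest trial balance = -$1,119.12 (Oct)
Initial deposit = cushion − low point = $1,119.12 − (-$1,119.12) = $2,238.24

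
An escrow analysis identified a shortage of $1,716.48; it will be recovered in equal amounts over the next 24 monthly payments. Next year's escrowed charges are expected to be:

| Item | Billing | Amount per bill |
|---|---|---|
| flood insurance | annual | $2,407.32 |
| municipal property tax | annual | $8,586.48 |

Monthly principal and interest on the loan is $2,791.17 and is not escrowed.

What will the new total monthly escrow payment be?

$987.67

Flood insurance — $2,407.32/yr
Municipal property tax — $8,586.48/yr
Annual escrow total = $10,993.80
Per month = $10,993.80 / 12 = $916.15
Shortage per month = $1,716.48 ÷ 24 = $71.52
Adjusted monthly = $916.15 + $71.52 = $987.67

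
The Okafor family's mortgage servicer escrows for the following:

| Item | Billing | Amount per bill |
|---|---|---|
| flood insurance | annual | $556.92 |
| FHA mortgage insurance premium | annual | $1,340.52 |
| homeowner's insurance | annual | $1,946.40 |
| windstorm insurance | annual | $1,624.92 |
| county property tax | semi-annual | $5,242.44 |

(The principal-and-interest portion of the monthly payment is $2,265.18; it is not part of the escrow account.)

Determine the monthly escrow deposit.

Flood insurance = $556.92/yr
FHA mortgage insurance premium = $1,340.52/yr
Homeowner's insurance = $1,946.40/yr
Windstorm insurance = $1,624.92/yr
County property tax = $5,242.44 × 2 = $10,484.88/yr
Yearly total = $556.92 + $1,340.52 + $1,946.40 + $1,624.92 + $10,484.88 = $15,953.64
Per month = $15,953.64 ÷ 12 = $1,329.47

$1,329.47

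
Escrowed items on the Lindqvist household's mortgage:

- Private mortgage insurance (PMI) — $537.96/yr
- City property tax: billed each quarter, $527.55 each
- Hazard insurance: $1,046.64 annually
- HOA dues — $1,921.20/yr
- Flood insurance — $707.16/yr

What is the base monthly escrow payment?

Private mortgage insurance (PMI) — $537.96/yr
City property tax — $527.55 × 4 = $2,110.20/yr
Hazard insurance — $1,046.64/yr
HOA dues — $1,921.20/yr
Flood insurance — $707.16/yr
Total per year = $6,323.16
Monthly escrow = $6,323.16 / 12 = $526.93

$526.93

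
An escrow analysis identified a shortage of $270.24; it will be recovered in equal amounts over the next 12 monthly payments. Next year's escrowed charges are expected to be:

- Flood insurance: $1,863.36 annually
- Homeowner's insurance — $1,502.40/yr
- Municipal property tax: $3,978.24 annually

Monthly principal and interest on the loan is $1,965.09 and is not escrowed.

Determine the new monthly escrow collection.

$634.52

Flood insurance — $1,863.36/yr
Homeowner's insurance — $1,502.40/yr
Municipal property tax — $3,978.24/yr
Annual escrow total = $7,344.00
Monthly = $7,344.00 ÷ 12 = $612.00
Shortage per month = $270.24 ÷ 12 = $22.52
New monthly escrow = $612.00 + $22.52 = $634.52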